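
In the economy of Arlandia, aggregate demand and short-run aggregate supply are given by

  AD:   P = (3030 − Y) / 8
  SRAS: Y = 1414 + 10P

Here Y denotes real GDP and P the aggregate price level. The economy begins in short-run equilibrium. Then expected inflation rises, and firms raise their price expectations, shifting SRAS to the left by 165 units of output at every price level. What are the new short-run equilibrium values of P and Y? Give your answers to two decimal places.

This is a negative supply shock: SRAS shifts left.
New SRAS: Y = 1249 + 10P.
Set AD = SRAS: 3030 − 8P = 1249 + 10P, so 1781 = 18P and P = 98.94.
Substituting into AD, Y = 2238.44.

P = 98.94, Y = 2238.44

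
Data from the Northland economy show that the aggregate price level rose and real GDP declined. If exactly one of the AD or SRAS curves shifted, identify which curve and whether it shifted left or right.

P rose and Y fell. An AD shift moves P and Y in the same direction; an SRAS shift moves them in opposite directions.
Here P and Y moved in opposite directions, so the SRAS curve shifted.
Since Y fell, SRAS shifted left.

SRAS shifted left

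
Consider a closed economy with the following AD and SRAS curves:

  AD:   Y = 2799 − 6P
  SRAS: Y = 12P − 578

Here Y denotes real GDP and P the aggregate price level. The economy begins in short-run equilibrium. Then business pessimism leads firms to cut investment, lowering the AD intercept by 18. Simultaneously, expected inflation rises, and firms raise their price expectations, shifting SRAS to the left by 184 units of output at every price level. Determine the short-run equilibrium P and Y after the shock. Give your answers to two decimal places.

P = 196.83, Y = 1600.00

After both shocks: AD is Y = 2781 − 6P and SRAS is Y = 12P − 762.
Setting them equal: 3543 = 18P, so P = 196.83.
Substituting into AD, Y = 1600.00.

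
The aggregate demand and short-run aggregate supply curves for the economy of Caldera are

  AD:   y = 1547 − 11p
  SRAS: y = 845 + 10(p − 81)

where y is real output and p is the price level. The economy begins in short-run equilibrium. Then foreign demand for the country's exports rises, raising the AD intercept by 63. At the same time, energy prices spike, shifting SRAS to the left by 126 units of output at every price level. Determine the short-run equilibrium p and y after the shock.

p = 81, y = 719

After both shocks: AD is y = 1610 − 11p and SRAS is y = 10p − 91.
Setting them equal: 1701 = 21p, so p = 81.
y = 1610 − 11·81 = 719.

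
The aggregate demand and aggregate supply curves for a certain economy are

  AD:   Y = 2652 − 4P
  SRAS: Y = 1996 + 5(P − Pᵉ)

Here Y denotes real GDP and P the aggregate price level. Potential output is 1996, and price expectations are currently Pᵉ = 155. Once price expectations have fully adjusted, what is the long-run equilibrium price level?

Short run: with Pᵉ = 155, SRAS is Y = 1221 + 5P. Setting AD = SRAS gives 1431 = 9P, so P = 159 and Y = 2652 − 4·159 = 2016.
Output 2016 is above potential 1996, so over time expected prices rise and SRAS shifts left until Y returns to 1996.
Long run: Y = 1996 on the AD curve gives 1996 = 2652 − 4P, so P = 164.

Long-run P = 164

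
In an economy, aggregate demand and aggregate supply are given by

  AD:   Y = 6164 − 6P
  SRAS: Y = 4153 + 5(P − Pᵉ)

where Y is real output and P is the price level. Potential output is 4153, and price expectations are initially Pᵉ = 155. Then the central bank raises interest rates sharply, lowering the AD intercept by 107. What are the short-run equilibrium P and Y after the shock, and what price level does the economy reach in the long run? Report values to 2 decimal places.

Short run: P = 243.55, Y = 4595.73. Long run: P = 317.33.

AD shifts left: new AD is Y = 6057 − 6P. With Pᵉ = 155, SRAS is Y = 3378 + 5P.
Short run: 6057 − 6P = 3378 + 5P gives 2679 = 11P, so P = 243.55 and Y = 6057 − 6P = 4595.73.
Y = 4595.73 is above potential 4153; expectations adjust and SRAS shifts left until Y = 4153.
Long run: on the new AD curve, 4153 = 6057 − 6P gives P = 317.33.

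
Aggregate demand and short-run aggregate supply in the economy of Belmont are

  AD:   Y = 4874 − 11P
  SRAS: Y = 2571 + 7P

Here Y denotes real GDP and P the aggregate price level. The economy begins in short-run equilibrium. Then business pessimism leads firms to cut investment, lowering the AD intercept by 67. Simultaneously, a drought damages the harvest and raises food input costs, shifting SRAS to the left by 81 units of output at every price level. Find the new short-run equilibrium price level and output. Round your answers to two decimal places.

After both shocks: AD is Y = 4807 − 11P and SRAS is Y = 2490 + 7P.
Setting them equal: 2317 = 18P, so P = 128.72.
Substituting into AD, Y = 3391.06.

P = 128.72, Y = 3391.06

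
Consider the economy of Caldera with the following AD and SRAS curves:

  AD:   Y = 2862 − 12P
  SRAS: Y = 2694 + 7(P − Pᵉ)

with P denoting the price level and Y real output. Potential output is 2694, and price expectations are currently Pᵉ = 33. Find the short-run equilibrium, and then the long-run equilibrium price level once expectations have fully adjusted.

Short run: P = 21, Y = 2610. Long run: P = 14.

Short run: with Pᵉ = 33, SRAS is Y = 2463 + 7P. Setting AD = SRAS gives 399 = 19P, so P = 21 and Y = 2862 − 12·21 = 2610.
Output 2610 is below potential 2694, so over time expected prices fall and SRAS shifts right until Y returns to 2694.
Long run: Y = 2694 on the AD curve gives 2694 = 2862 − 12P, so P = 14.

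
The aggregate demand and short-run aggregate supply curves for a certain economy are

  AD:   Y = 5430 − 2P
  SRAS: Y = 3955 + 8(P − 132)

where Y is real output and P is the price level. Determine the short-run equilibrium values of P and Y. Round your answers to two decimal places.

P = 253.10, Y = 4923.80

Write SRAS as Y = 3955 + 8P − 1056 = 2899 + 8P.
Set AD = SRAS: 5430 − 2P = 2899 + 8P, so 2531 = 10P and P = 253.10.
Substituting into AD, Y = 5430 − 2P = 4923.80.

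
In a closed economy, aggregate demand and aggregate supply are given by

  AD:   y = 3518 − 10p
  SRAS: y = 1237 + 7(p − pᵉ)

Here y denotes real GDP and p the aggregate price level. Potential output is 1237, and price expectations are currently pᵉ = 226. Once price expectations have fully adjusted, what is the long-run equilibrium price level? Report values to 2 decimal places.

Short run: with pᵉ = 226, SRAS is y = 7p − 345. Setting AD = SRAS gives 3863 = 17p, so p = 227.24 and y = 3518 − 10p = 1245.65.
Output 1245.65 is above potential 1237, so over time expected prices rise and SRAS shifts left until y returns to 1237.
Long run: y = 1237 on the AD curve gives 1237 = 3518 − 10p, so p = 228.10.

Long-run p = 228.10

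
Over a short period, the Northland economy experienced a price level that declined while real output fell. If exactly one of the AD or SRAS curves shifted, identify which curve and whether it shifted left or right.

P fell and Y fell. An AD shift moves P and Y in the same direction; an SRAS shift moves them in opposite directions.
Here P and Y moved in the same direction, so the AD curve shifted.
Since Y fell, AD shifted left.

AD shifted left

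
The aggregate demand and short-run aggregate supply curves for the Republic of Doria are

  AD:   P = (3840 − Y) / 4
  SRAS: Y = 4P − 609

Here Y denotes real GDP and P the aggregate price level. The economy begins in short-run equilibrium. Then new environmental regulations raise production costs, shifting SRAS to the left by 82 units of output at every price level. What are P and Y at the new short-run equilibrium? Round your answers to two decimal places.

P = 566.38, Y = 1574.50

This is a negative supply shock: SRAS shifts left.
New SRAS: Y = 4P − 691.
Set AD = SRAS: 3840 − 4P = 4P − 691, so 4531 = 8P and P = 566.38.
Substituting into AD, Y = 1574.50.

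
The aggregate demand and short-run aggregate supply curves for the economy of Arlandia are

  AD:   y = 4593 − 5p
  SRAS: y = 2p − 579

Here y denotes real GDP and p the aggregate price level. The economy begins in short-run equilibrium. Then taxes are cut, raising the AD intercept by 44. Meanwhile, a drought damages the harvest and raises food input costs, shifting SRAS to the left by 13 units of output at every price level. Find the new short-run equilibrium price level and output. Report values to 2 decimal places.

p = 747.00, y = 902.00

After both shocks: AD is y = 4637 − 5p and SRAS is y = 2p − 592.
Setting them equal: 5229 = 7p, so p = 747.00.
Substituting into AD, y = 902.00.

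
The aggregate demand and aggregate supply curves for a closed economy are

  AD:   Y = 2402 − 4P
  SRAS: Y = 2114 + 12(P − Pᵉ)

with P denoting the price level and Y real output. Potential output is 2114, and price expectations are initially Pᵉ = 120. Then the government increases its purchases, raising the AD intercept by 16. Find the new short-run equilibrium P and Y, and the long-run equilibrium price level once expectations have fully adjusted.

Short run: P = 109, Y = 1982. Long run: P = 76.

AD shifts right: new AD is Y = 2418 − 4P. With Pᵉ = 120, SRAS is Y = 674 + 12P.
Short run: 2418 − 4P = 674 + 12P gives 1744 = 16P, so P = 109 and Y = 2418 − 4·109 = 1982.
Y = 1982 is below potential 2114; expectations adjust and SRAS shifts right until Y = 2114.
Long run: on the new AD curve, 2114 = 2418 − 4P gives P = 76.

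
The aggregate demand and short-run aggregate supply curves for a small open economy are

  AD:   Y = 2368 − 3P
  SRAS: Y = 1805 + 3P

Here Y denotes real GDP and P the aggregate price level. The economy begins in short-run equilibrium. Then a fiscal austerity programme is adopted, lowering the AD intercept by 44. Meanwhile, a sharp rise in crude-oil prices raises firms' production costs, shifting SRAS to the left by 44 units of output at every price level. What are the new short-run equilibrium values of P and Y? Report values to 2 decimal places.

P = 93.83, Y = 2042.50

After both shocks: AD is Y = 2324 − 3P and SRAS is Y = 1761 + 3P.
Setting them equal: 563 = 6P, so P = 93.83.
Substituting into AD, Y = 2042.50.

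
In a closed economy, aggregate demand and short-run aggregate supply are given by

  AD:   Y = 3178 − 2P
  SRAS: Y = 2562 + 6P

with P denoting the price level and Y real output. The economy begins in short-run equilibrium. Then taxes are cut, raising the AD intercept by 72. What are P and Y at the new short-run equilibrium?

This is a positive demand shock: AD shifts right.
New AD: Y = 3250 − 2P.
Set AD = SRAS: 3250 − 2P = 2562 + 6P, so 688 = 8P and P = 86.
Y = 3250 − 2·86 = 3078.

P = 86, Y = 3078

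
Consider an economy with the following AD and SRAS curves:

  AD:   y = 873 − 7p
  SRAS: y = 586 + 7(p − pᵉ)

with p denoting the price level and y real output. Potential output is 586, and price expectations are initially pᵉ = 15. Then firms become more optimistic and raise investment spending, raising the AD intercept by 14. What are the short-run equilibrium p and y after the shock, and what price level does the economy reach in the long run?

Short run: p = 29, y = 684. Long run: p = 43.

AD shifts right: new AD is y = 887 − 7p. With pᵉ = 15, SRAS is y = 481 + 7p.
Short run: 887 − 7p = 481 + 7p gives 406 = 14p, so p = 29 and y = 887 − 7·29 = 684.
y = 684 is above potential 586; expectations adjust and SRAS shifts left until y = 586.
Long run: on the new AD curve, 586 = 887 − 7p gives p = 43.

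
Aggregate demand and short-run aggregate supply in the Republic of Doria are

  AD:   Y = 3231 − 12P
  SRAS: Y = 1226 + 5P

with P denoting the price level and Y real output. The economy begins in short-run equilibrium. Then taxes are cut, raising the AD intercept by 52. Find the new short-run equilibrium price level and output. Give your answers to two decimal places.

P = 121.00, Y = 1831.00

This is a positive demand shock: AD shifts right.
New AD: Y = 3283 − 12P.
Set AD = SRAS: 3283 − 12P = 1226 + 5P, so 2057 = 17P and P = 121.00.
Substituting into AD, Y = 1831.00.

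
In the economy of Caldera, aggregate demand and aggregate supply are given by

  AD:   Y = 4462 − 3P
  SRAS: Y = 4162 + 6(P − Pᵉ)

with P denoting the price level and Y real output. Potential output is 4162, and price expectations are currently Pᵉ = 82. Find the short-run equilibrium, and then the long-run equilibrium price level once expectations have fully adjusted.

Short run: P = 88, Y = 4198. Long run: P = 100.

Short run: with Pᵉ = 82, SRAS is Y = 3670 + 6P. Setting AD = SRAS gives 792 = 9P, so P = 88 and Y = 4462 − 3·88 = 4198.
Output 4198 is above potential 4162, so over time expected prices rise and SRAS shifts left until Y returns to 4162.
Long run: Y = 4162 on the AD curve gives 4162 = 4462 − 3P, so P = 100.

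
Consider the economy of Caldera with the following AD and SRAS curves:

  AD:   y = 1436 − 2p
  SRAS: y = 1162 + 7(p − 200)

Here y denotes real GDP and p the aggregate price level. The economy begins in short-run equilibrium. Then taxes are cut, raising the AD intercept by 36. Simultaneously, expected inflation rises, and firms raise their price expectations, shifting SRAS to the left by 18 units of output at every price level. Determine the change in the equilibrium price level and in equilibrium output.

After both shocks: AD is y = 1472 − 2p and SRAS is y = 7p − 256.
Setting them equal: 1728 = 9p, so p = 192.
y = 1472 − 2·192 = 1088.
Initially p = 186, y = 1064, so Δp = +6 and Δy = +24.

Δp = +6, Δy = +24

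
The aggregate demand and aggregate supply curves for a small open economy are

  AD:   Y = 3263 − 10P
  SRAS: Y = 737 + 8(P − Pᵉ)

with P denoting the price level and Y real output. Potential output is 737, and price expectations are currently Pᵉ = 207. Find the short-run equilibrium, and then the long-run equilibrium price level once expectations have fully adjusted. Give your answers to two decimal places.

Short run: P = 232.33, Y = 939.67. Long run: P = 252.60.

Short run: with Pᵉ = 207, SRAS is Y = 8P − 919. Setting AD = SRAS gives 4182 = 18P, so P = 232.33 and Y = 3263 − 10P = 939.67.
Output 939.67 is above potential 737, so over time expected prices rise and SRAS shifts left until Y returns to 737.
Long run: Y = 737 on the AD curve gives 737 = 3263 − 10P, so P = 252.60.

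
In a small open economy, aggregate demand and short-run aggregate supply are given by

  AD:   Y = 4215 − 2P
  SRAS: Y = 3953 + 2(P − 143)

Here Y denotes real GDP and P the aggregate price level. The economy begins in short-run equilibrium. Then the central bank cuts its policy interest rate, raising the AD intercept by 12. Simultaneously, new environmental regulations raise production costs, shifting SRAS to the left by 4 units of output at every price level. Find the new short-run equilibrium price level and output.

After both shocks: AD is Y = 4227 − 2P and SRAS is Y = 3663 + 2P.
Setting them equal: 564 = 4P, so P = 141.
Y = 4227 − 2·141 = 3945.

P = 141, Y = 3945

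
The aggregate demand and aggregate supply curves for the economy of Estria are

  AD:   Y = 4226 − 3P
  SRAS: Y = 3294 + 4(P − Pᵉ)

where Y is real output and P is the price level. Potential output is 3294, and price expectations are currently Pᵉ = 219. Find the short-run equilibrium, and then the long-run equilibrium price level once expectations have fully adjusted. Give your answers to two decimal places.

Short run: P = 258.29, Y = 3451.14. Long run: P = 310.67.

Short run: with Pᵉ = 219, SRAS is Y = 2418 + 4P. Setting AD = SRAS gives 1808 = 7P, so P = 258.29 and Y = 4226 − 3P = 3451.14.
Output 3451.14 is above potential 3294, so over time expected prices rise and SRAS shifts left until Y returns to 3294.
Long run: Y = 3294 on the AD curve gives 3294 = 4226 − 3P, so P = 310.67.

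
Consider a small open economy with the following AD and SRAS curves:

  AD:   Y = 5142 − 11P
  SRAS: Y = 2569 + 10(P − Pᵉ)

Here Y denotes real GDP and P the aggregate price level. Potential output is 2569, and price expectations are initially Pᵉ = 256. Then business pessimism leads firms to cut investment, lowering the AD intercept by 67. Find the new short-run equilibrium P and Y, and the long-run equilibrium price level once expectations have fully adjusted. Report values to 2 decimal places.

AD shifts left: new AD is Y = 5075 − 11P. With Pᵉ = 256, SRAS is Y = 9 + 10P.
Short run: 5075 − 11P = 9 + 10P gives 5066 = 21P, so P = 241.24 and Y = 5075 − 11P = 2421.38.
Y = 2421.38 is below potential 2569; expectations adjust and SRAS shifts right until Y = 2569.
Long run: on the new AD curve, 2569 = 5075 − 11P gives P = 227.82.

Short run: P = 241.24, Y = 2421.38. Long run: P = 227.82.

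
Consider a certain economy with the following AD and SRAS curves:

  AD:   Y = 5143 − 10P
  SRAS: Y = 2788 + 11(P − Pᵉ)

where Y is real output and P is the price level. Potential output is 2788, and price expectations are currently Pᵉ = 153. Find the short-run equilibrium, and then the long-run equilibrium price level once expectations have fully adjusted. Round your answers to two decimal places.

Short run: with Pᵉ = 153, SRAS is Y = 1105 + 11P. Setting AD = SRAS gives 4038 = 21P, so P = 192.29 and Y = 5143 − 10P = 3220.14.
Output 3220.14 is above potential 2788, so over time expected prices rise and SRAS shifts left until Y returns to 2788.
Long run: Y = 2788 on the AD curve gives 2788 = 5143 − 10P, so P = 235.50.

Short run: P = 192.29, Y = 3220.14. Long run: P = 235.50.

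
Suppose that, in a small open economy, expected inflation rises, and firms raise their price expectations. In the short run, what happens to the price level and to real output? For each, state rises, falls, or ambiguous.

Price level: rises; output: falls

This is an adverse supply shock: SRAS shifts left.
Moving along the downward-sloping AD curve, P rises and Y falls.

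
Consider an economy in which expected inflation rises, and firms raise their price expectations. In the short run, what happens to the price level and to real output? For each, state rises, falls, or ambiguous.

Price level: rises; output: falls

This is an adverse supply shock: SRAS shifts left.
Moving along the downward-sloping AD curve, P rises and Y falls.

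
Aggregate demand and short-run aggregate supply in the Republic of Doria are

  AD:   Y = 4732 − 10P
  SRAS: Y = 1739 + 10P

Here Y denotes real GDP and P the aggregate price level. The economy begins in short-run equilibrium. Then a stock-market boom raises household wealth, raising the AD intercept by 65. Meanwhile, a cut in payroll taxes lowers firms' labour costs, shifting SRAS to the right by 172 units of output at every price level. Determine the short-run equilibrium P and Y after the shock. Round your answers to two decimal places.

After both shocks: AD is Y = 4797 − 10P and SRAS is Y = 1911 + 10P.
Setting them equal: 2886 = 20P, so P = 144.30.
Substituting into AD, Y = 3354.00.

P = 144.30, Y = 3354.00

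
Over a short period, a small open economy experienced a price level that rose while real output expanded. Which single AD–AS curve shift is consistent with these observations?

P rose and Y rose. An AD shift moves P and Y in the same direction; an SRAS shift moves them in opposite directions.
Here P and Y moved in the same direction, so the AD curve shifted.
Since Y rose, AD shifted right.

AD shifted right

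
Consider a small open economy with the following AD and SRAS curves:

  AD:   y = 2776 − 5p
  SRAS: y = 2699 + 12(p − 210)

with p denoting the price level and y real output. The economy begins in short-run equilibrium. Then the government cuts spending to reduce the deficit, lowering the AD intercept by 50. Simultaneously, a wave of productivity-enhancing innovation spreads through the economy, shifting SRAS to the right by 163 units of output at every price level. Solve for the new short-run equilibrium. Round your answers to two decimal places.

After both shocks: AD is y = 2726 − 5p and SRAS is y = 342 + 12p.
Setting them equal: 2384 = 17p, so p = 140.24.
Substituting into AD, y = 2024.82.

p = 140.24, y = 2024.82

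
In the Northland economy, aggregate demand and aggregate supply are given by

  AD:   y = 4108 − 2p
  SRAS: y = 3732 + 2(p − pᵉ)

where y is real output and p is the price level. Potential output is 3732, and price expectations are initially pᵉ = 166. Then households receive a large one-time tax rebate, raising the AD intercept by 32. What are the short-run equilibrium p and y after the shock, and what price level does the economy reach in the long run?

AD shifts right: new AD is y = 4140 − 2p. With pᵉ = 166, SRAS is y = 3400 + 2p.
Short run: 4140 − 2p = 3400 + 2p gives 740 = 4p, so p = 185 and y = 4140 − 2·185 = 3770.
y = 3770 is above potential 3732; expectations adjust and SRAS shifts left until y = 3732.
Long run: on the new AD curve, 3732 = 4140 − 2p gives p = 204.

Short run: p = 185, y = 3770. Long run: p = 204.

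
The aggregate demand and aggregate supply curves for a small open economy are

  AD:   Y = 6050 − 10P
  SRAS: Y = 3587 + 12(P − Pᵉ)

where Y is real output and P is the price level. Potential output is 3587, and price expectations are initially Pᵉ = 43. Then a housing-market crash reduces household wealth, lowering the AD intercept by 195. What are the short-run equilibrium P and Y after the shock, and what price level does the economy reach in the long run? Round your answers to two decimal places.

AD shifts left: new AD is Y = 5855 − 10P. With Pᵉ = 43, SRAS is Y = 3071 + 12P.
Short run: 5855 − 10P = 3071 + 12P gives 2784 = 22P, so P = 126.55 and Y = 5855 − 10P = 4589.55.
Y = 4589.55 is above potential 3587; expectations adjust and SRAS shifts left until Y = 3587.
Long run: on the new AD curve, 3587 = 5855 − 10P gives P = 226.80.

Short run: P = 126.55, Y = 4589.55. Long run: P = 226.80.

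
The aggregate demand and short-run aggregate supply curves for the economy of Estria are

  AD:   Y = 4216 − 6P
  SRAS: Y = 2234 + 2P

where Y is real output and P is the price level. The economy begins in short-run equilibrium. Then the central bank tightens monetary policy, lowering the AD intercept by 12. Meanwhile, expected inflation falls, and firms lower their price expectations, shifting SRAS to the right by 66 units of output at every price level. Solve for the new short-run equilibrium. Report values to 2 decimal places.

P = 238.00, Y = 2776.00

After both shocks: AD is Y = 4204 − 6P and SRAS is Y = 2300 + 2P.
Setting them equal: 1904 = 8P, so P = 238.00.
Substituting into AD, Y = 2776.00.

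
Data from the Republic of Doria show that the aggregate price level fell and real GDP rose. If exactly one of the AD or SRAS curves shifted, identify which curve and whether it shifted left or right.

P fell and Y rose. An AD shift moves P and Y in the same direction; an SRAS shift moves them in opposite directions.
Here P and Y moved in opposite directions, so the SRAS curve shifted.
Since Y rose, SRAS shifted right.

SRAS shifted right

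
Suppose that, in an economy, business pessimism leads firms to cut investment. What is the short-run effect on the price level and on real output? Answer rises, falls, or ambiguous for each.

Price level: falls; output: falls

This is a negative demand shock: AD shifts left.
Moving along the upward-sloping SRAS curve, P falls and Y falls.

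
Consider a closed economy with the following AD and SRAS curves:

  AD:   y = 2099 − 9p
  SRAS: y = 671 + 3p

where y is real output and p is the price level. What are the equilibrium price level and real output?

Set AD = SRAS: 2099 − 9p = 671 + 3p, so 1428 = 12p and p = 119.
Then y = 2099 − 9·119 = 1028.

p = 119, y = 1028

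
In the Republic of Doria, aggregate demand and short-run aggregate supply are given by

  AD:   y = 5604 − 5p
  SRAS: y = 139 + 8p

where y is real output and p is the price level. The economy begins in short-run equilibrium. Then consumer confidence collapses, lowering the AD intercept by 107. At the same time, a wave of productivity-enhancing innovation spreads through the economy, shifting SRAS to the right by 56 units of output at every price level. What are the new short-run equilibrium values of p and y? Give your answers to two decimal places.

p = 407.85, y = 3457.77

After both shocks: AD is y = 5497 − 5p and SRAS is y = 195 + 8p.
Setting them equal: 5302 = 13p, so p = 407.85.
Substituting into AD, y = 3457.77.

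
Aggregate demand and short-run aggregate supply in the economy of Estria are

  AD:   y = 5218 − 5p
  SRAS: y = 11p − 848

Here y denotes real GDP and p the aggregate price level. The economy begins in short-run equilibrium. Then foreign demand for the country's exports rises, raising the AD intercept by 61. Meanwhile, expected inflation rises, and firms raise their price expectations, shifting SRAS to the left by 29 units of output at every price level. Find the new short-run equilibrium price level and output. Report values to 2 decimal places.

p = 384.75, y = 3355.25

After both shocks: AD is y = 5279 − 5p and SRAS is y = 11p − 877.
Setting them equal: 6156 = 16p, so p = 384.75.
Substituting into AD, y = 3355.25.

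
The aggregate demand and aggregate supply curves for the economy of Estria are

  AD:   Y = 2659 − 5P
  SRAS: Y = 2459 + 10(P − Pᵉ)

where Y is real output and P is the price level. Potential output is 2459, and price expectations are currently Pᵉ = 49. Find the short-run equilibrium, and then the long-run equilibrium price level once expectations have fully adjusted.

Short run: with Pᵉ = 49, SRAS is Y = 1969 + 10P. Setting AD = SRAS gives 690 = 15P, so P = 46 and Y = 2659 − 5·46 = 2429.
Output 2429 is below potential 2459, so over time expected prices fall and SRAS shifts right until Y returns to 2459.
Long run: Y = 2459 on the AD curve gives 2459 = 2659 − 5P, so P = 40.

Short run: P = 46, Y = 2429. Long run: P = 40.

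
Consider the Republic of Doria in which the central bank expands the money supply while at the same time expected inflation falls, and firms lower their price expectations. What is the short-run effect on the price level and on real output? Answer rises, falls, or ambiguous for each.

The first event is a positive demand shock: AD shifts right, which by itself pushes P up and Y up.
The second is a favourable supply shock: SRAS shifts right, which by itself pushes P down and Y up.
The two shocks push P in opposite directions, so the effect on P is ambiguous. Both shocks push Y up, so Y rises.

Price level: ambiguous; output: rises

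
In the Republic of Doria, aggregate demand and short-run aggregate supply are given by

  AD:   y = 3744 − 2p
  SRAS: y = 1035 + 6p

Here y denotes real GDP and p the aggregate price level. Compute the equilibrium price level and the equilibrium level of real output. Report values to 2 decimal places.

p = 338.63, y = 3066.75

Set AD = SRAS: 3744 − 2p = 1035 + 6p, so 2709 = 8p and p = 338.63.
Substituting into AD, y = 3744 − 2p = 3066.75.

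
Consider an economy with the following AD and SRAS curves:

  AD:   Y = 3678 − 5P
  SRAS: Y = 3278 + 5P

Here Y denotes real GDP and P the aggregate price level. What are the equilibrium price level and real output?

P = 40, Y = 3478

Set AD = SRAS: 3678 − 5P = 3278 + 5P, so 400 = 10P and P = 40.
Then Y = 3678 − 5·40 = 3478.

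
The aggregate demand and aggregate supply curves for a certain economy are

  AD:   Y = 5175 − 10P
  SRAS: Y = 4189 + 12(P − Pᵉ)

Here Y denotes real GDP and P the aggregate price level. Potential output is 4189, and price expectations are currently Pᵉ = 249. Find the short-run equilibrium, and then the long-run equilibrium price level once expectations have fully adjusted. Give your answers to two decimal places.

Short run: P = 180.64, Y = 3368.64. Long run: P = 98.60.

Short run: with Pᵉ = 249, SRAS is Y = 1201 + 12P. Setting AD = SRAS gives 3974 = 22P, so P = 180.64 and Y = 5175 − 10P = 3368.64.
Output 3368.64 is below potential 4189, so over time expected prices fall and SRAS shifts right until Y returns to 4189.
Long run: Y = 4189 on the AD curve gives 4189 = 5175 − 10P, so P = 98.60.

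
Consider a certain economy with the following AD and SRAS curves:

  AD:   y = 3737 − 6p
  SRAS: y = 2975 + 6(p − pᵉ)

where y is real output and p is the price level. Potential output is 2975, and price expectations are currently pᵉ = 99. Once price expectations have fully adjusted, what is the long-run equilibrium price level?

Long-run p = 127

Short run: with pᵉ = 99, SRAS is y = 2381 + 6p. Setting AD = SRAS gives 1356 = 12p, so p = 113 and y = 3737 − 6·113 = 3059.
Output 3059 is above potential 2975, so over time expected prices rise and SRAS shifts left until y returns to 2975.
Long run: y = 2975 on the AD curve gives 2975 = 3737 − 6p, so p = 127.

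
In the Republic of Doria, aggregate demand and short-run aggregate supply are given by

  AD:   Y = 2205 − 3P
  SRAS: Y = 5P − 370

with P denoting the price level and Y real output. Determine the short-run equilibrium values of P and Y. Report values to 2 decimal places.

Set AD = SRAS: 2205 − 3P = 5P − 370, so 2575 = 8P and P = 321.88.
Substituting into AD, Y = 2205 − 3P = 1239.38.

P = 321.88, Y = 1239.38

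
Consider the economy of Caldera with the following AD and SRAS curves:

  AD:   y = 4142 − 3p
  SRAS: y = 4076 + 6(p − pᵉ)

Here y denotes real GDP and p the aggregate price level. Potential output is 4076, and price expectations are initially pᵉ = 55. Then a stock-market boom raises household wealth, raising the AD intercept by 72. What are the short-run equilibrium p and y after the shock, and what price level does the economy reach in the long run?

AD shifts right: new AD is y = 4214 − 3p. With pᵉ = 55, SRAS is y = 3746 + 6p.
Short run: 4214 − 3p = 3746 + 6p gives 468 = 9p, so p = 52 and y = 4214 − 3·52 = 4058.
y = 4058 is below potential 4076; expectations adjust and SRAS shifts right until y = 4076.
Long run: on the new AD curve, 4076 = 4214 − 3p gives p = 46.

Short run: p = 52, y = 4058. Long run: p = 46.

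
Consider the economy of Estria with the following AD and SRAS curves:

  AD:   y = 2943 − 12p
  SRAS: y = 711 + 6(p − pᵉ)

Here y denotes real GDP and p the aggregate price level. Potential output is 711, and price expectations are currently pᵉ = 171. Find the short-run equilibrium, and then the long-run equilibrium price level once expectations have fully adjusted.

Short run: with pᵉ = 171, SRAS is y = 6p − 315. Setting AD = SRAS gives 3258 = 18p, so p = 181 and y = 2943 − 12·181 = 771.
Output 771 is above potential 711, so over time expected prices rise and SRAS shifts left until y returns to 711.
Long run: y = 711 on the AD curve gives 711 = 2943 − 12p, so p = 186.

Short run: p = 181, y = 771. Long run: p = 186.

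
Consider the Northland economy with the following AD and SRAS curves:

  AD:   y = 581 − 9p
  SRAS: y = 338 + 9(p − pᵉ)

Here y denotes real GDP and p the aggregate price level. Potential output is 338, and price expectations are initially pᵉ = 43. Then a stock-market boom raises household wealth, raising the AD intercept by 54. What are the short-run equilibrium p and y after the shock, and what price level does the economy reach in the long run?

Short run: p = 38, y = 293. Long run: p = 33.

AD shifts right: new AD is y = 635 − 9p. With pᵉ = 43, SRAS is y = 9p − 49.
Short run: 635 − 9p = 9p − 49 gives 684 = 18p, so p = 38 and y = 635 − 9·38 = 293.
y = 293 is below potential 338; expectations adjust and SRAS shifts right until y = 338.
Long run: on the new AD curve, 338 = 635 − 9p gives p = 33.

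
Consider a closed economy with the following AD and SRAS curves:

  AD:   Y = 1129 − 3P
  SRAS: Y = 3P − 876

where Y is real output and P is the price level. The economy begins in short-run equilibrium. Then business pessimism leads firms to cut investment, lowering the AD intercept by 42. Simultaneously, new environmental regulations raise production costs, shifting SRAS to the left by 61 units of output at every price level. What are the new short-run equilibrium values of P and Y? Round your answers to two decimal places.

P = 337.33, Y = 75.00

After both shocks: AD is Y = 1087 − 3P and SRAS is Y = 3P − 937.
Setting them equal: 2024 = 6P, so P = 337.33.
Substituting into AD, Y = 75.00.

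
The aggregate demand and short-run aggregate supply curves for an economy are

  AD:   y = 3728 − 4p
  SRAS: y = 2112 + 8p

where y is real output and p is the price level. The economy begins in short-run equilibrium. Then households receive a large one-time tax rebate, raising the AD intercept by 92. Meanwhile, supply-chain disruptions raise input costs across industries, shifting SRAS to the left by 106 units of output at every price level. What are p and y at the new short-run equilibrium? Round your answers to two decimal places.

After both shocks: AD is y = 3820 − 4p and SRAS is y = 2006 + 8p.
Setting them equal: 1814 = 12p, so p = 151.17.
Substituting into AD, y = 3215.33.

p = 151.17, y = 3215.33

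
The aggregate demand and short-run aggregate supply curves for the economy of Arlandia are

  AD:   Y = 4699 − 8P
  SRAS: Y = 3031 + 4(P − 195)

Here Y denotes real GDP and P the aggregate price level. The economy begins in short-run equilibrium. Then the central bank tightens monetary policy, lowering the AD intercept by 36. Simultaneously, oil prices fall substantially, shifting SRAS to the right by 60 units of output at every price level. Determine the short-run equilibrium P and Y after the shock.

P = 196, Y = 3095

After both shocks: AD is Y = 4663 − 8P and SRAS is Y = 2311 + 4P.
Setting them equal: 2352 = 12P, so P = 196.
Y = 4663 − 8·196 = 3095.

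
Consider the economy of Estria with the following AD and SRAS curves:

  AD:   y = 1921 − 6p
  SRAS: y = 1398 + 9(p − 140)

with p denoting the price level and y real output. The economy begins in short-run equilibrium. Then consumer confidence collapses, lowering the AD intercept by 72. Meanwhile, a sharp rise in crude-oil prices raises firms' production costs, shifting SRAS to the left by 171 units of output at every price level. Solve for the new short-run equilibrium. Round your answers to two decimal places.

After both shocks: AD is y = 1849 − 6p and SRAS is y = 9p − 33.
Setting them equal: 1882 = 15p, so p = 125.47.
Substituting into AD, y = 1096.20.

p = 125.47, y = 1096.20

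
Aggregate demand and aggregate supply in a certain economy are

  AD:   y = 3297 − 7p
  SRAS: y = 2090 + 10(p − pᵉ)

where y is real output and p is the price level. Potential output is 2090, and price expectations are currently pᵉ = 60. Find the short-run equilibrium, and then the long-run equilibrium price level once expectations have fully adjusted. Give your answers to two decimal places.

Short run: p = 106.29, y = 2552.94. Long run: p = 172.43.

Short run: with pᵉ = 60, SRAS is y = 1490 + 10p. Setting AD = SRAS gives 1807 = 17p, so p = 106.29 and y = 3297 − 7p = 2552.94.
Output 2552.94 is above potential 2090, so over time expected prices rise and SRAS shifts left until y returns to 2090.
Long run: y = 2090 on the AD curve gives 2090 = 3297 − 7p, so p = 172.43.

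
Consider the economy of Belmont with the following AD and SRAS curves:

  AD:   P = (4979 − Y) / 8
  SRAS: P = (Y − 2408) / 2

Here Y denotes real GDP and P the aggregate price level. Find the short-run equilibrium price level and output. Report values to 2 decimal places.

P = 257.10, Y = 2922.20

Rearrange AD to Y = 4979 − 8P.
Rearrange SRAS to Y = 2408 + 2P.
Set AD = SRAS: 4979 − 8P = 2408 + 2P, so 2571 = 10P and P = 257.10.
Substituting into AD, Y = 4979 − 8P = 2922.20.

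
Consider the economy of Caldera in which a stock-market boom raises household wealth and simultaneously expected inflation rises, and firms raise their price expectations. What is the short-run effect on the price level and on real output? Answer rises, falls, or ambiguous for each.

Price level: rises; output: ambiguous

The first event is a positive demand shock: AD shifts right, which by itself pushes P up and Y up.
The second is an adverse supply shock: SRAS shifts left, which by itself pushes P up and Y down.
Both shocks push P up, so P rises. The two shocks push Y in opposite directions, so the effect on Y is ambiguous.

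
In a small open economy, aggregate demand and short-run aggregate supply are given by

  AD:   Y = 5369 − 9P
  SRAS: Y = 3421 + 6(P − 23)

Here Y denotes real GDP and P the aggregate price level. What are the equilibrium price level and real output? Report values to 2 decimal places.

Write SRAS as Y = 3421 + 6P − 138 = 3283 + 6P.
Set AD = SRAS: 5369 − 9P = 3283 + 6P, so 2086 = 15P and P = 139.07.
Substituting into AD, Y = 5369 − 9P = 4117.40.

P = 139.07, Y = 4117.40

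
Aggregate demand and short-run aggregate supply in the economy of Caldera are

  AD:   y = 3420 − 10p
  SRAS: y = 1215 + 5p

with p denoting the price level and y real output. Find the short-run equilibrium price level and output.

p = 147, y = 1950

Set AD = SRAS: 3420 − 10p = 1215 + 5p, so 2205 = 15p and p = 147.
Then y = 3420 − 10·147 = 1950.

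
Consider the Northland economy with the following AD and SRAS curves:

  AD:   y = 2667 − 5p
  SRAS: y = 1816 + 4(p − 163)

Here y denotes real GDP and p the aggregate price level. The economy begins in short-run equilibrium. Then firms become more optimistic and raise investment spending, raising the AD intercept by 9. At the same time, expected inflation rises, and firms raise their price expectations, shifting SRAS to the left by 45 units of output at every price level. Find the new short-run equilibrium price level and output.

p = 173, y = 1811

After both shocks: AD is y = 2676 − 5p and SRAS is y = 1119 + 4p.
Setting them equal: 1557 = 9p, so p = 173.
y = 2676 − 5·173 = 1811.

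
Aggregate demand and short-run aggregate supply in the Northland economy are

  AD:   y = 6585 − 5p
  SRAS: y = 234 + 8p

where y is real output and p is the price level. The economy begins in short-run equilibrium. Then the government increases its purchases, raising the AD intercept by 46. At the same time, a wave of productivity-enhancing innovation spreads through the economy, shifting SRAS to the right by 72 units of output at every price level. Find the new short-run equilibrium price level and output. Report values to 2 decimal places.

After both shocks: AD is y = 6631 − 5p and SRAS is y = 306 + 8p.
Setting them equal: 6325 = 13p, so p = 486.54.
Substituting into AD, y = 4198.31.

p = 486.54, y = 4198.31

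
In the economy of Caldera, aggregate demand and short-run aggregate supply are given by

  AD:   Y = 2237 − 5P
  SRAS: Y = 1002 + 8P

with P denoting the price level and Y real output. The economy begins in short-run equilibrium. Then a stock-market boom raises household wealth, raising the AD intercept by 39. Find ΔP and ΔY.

This is a positive demand shock: AD shifts right.
New AD: Y = 2276 − 5P.
Set AD = SRAS: 2276 − 5P = 1002 + 8P, so 1274 = 13P and P = 98.
Y = 2276 − 5·98 = 1786.
Initially P = 95, Y = 1762, so ΔP = +3 and ΔY = +24.

ΔP = +3, ΔY = +24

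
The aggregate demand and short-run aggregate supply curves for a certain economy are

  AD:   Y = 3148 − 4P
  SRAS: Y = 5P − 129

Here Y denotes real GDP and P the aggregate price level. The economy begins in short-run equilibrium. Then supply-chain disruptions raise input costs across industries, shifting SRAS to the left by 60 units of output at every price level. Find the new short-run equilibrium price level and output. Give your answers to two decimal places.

P = 370.78, Y = 1664.89

This is a negative supply shock: SRAS shifts left.
New SRAS: Y = 5P − 189.
Set AD = SRAS: 3148 − 4P = 5P − 189, so 3337 = 9P and P = 370.78.
Substituting into AD, Y = 1664.89.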